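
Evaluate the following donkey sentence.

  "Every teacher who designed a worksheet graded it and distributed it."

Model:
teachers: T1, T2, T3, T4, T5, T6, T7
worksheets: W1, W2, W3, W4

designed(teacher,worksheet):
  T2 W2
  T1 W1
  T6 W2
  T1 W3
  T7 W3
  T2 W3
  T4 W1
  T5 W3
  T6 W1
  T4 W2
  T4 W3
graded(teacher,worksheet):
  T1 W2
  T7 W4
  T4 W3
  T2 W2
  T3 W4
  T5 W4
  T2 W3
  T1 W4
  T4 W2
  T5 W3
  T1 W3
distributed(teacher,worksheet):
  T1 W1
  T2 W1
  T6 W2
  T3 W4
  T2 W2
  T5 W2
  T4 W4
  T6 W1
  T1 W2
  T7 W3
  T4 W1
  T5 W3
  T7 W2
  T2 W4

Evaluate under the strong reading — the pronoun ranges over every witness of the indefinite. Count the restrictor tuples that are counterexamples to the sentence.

9

"it" takes "a worksheet" as antecedent — a donkey pronoun bound across the clause boundary.
Strong reading: for every (t,w) with designed(t,w), graded(t,w) ∧ distributed(t,w).
Restrictor pairs: (T1,W1) ✗  (T1,W3) ✗  (T2,W2) ✓  (T2,W3) ✗  (T4,W1) ✗  (T4,W2) ✗  (T4,W3) ✗  (T5,W3) ✓  (T6,W1) ✗  (T6,W2) ✗  (T7,W3) ✗
Counterexamples (restrictor pairs failing the scope): 9.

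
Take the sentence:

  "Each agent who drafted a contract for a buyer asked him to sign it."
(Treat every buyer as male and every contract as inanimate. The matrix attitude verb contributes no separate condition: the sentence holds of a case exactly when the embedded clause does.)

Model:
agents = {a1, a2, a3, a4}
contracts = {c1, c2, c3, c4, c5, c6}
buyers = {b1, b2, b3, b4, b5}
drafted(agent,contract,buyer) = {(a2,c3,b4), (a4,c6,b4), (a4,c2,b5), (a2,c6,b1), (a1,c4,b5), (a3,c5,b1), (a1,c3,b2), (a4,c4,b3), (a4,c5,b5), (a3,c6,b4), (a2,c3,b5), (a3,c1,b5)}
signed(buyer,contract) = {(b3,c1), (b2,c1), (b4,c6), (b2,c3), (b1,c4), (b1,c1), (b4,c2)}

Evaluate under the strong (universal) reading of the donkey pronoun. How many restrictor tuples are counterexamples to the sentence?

9

"him" takes "a buyer" as antecedent and "it" takes "a contract"; both are donkey pronouns co-varying with the restrictor.
Strong reading: for every (a,c,b) with drafted(a,c,b), signed(b,c).
Restrictor triples: (a1,c3,b2)→signed(b2,c3) ✓  (a1,c4,b5)→signed(b5,c4) ✗  (a2,c3,b4)→signed(b4,c3) ✗  (a2,c3,b5)→signed(b5,c3) ✗  (a2,c6,b1)→signed(b1,c6) ✗  (a3,c1,b5)→signed(b5,c1) ✗  (a3,c5,b1)→signed(b1,c5) ✗  (a3,c6,b4)→signed(b4,c6) ✓  (a4,c2,b5)→signed(b5,c2) ✗  (a4,c4,b3)→signed(b3,c4) ✗  (a4,c5,b5)→signed(b5,c5) ✗  (a4,c6,b4)→signed(b4,c6) ✓
Counterexamples (restrictor triples failing the scope): 9.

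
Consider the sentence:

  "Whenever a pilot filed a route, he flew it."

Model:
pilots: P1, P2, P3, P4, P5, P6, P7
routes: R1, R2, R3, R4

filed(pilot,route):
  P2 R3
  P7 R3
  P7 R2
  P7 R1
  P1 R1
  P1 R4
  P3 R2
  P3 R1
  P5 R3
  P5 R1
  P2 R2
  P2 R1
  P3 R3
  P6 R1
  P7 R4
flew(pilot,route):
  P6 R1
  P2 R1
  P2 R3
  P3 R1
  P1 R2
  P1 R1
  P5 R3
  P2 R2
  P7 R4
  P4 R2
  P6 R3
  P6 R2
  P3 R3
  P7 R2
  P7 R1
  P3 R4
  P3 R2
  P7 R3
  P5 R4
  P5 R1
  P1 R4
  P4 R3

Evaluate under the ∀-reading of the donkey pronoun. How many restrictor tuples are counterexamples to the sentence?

"it" takes "a route" as antecedent — a donkey pronoun bound across the clause boundary.
Strong reading: for every (p,r) with filed(p,r), flew(p,r).
Restrictor pairs: (P1,R1) ✓  (P1,R4) ✓  (P2,R1) ✓  (P2,R2) ✓  (P2,R3) ✓  (P3,R1) ✓  (P3,R2) ✓  (P3,R3) ✓  (P5,R1) ✓  (P5,R3) ✓  (P6,R1) ✓  (P7,R1) ✓  (P7,R2) ✓  (P7,R3) ✓  (P7,R4) ✓
Counterexamples (restrictor pairs failing the scope): 0.

0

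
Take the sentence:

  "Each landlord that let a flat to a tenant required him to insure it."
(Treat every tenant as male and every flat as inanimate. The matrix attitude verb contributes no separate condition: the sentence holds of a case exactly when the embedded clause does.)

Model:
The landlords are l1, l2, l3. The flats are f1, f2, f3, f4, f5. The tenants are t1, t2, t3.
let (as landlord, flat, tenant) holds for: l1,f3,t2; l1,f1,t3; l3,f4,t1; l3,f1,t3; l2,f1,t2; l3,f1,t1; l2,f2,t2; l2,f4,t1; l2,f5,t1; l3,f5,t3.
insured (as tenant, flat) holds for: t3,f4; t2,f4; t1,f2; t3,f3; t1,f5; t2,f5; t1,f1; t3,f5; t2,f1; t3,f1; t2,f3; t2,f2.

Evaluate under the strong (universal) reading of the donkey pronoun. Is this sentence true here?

False

"him" takes "a tenant" as antecedent and "it" takes "a flat"; both are donkey pronouns co-varying with the restrictor.
Strong reading: for every (l,f,t) with let(l,f,t), insured(t,f).
Restrictor triples: (l1,f1,t3)→insured(t3,f1) ✓  (l1,f3,t2)→insured(t2,f3) ✓  (l2,f1,t2)→insured(t2,f1) ✓  (l2,f2,t2)→insured(t2,f2) ✓  (l2,f4,t1)→insured(t1,f4) ✗  (l2,f5,t1)→insured(t1,f5) ✓  (l3,f1,t1)→insured(t1,f1) ✓  (l3,f1,t3)→insured(t3,f1) ✓  (l3,f4,t1)→insured(t1,f4) ✗  (l3,f5,t3)→insured(t3,f5) ✓
Counterexample: (l2,f4,t1) — insured(t1,f4) does not hold.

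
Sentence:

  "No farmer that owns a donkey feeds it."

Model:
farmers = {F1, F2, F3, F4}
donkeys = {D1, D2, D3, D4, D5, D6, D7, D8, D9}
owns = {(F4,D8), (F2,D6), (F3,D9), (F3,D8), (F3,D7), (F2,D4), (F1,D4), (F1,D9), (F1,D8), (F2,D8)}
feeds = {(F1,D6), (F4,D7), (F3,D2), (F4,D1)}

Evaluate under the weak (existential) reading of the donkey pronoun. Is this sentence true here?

True

"it" takes "a donkey" as antecedent — a donkey pronoun bound across the clause boundary.
Truth condition: for no (f,d) with owns(f,d) does feeds(f,d) hold.
Restrictor pairs — does the scope hold? (F1,D4):fails  (F1,D8):fails  (F1,D9):fails  (F2,D4):fails  (F2,D6):fails  (F2,D8):fails  (F3,D7):fails  (F3,D8):fails  (F3,D9):fails  (F4,D8):fails
Scope holds for no restrictor pair, so the sentence is true.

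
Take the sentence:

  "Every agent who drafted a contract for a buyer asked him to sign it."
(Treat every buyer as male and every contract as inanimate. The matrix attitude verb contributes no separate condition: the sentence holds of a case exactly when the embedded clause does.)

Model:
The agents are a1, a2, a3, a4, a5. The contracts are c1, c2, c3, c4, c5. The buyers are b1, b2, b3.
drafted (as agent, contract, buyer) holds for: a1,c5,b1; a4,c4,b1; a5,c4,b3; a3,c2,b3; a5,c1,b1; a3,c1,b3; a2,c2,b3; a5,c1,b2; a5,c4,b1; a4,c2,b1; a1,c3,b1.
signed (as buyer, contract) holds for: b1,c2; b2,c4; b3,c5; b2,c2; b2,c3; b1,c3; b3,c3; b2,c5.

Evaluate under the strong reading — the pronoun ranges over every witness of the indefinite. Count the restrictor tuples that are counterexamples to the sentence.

9

"him" takes "a buyer" as antecedent and "it" takes "a contract"; both are donkey pronouns co-varying with the restrictor.
Strong reading: for every (a,c,b) with drafted(a,c,b), signed(b,c).
Restrictor triples: (a1,c3,b1)→signed(b1,c3) ✓  (a1,c5,b1)→signed(b1,c5) ✗  (a2,c2,b3)→signed(b3,c2) ✗  (a3,c1,b3)→signed(b3,c1) ✗  (a3,c2,b3)→signed(b3,c2) ✗  (a4,c2,b1)→signed(b1,c2) ✓  (a4,c4,b1)→signed(b1,c4) ✗  (a5,c1,b1)→signed(b1,c1) ✗  (a5,c1,b2)→signed(b2,c1) ✗  (a5,c4,b1)→signed(b1,c4) ✗  (a5,c4,b3)→signed(b3,c4) ✗
Counterexamples (restrictor triples failing the scope): 9.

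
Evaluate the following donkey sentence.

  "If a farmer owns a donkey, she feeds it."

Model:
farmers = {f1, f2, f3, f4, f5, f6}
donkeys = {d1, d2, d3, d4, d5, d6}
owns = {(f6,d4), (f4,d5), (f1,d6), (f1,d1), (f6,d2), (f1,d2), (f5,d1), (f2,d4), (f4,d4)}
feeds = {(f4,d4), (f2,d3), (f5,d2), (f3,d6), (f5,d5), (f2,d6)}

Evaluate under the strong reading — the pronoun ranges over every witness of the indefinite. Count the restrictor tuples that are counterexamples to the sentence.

8

"it" takes "a donkey" as antecedent — a donkey pronoun bound across the clause boundary.
Strong reading: for every (f,d) with owns(f,d), feeds(f,d).
Restrictor pairs: (f1,d1) ✗  (f1,d2) ✗  (f1,d6) ✗  (f2,d4) ✗  (f4,d4) ✓  (f4,d5) ✗  (f5,d1) ✗  (f6,d2) ✗  (f6,d4) ✗
Counterexamples (restrictor pairs failing the scope): 8.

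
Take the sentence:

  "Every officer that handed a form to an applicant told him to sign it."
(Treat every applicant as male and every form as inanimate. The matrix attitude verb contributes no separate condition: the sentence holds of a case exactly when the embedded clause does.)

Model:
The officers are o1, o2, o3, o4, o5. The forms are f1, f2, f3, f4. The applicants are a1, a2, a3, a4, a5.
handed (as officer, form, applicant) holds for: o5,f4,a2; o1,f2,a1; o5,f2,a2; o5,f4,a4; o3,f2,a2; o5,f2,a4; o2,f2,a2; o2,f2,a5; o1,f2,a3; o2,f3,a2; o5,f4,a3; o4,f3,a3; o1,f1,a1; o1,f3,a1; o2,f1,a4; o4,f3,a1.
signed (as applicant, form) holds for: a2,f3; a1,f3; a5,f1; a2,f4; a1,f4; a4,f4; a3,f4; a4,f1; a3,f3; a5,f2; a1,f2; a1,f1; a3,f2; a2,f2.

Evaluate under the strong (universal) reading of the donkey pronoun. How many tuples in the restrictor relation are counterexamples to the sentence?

"him" takes "an applicant" as antecedent and "it" takes "a form"; both are donkey pronouns co-varying with the restrictor.
Strong reading: for every (o,f,a) with handed(o,f,a), signed(a,f).
Restrictor triples: (o1,f1,a1)→signed(a1,f1) ✓  (o1,f2,a1)→signed(a1,f2) ✓  (o1,f2,a3)→signed(a3,f2) ✓  (o1,f3,a1)→signed(a1,f3) ✓  (o2,f1,a4)→signed(a4,f1) ✓  (o2,f2,a2)→signed(a2,f2) ✓  (o2,f2,a5)→signed(a5,f2) ✓  (o2,f3,a2)→signed(a2,f3) ✓  (o3,f2,a2)→signed(a2,f2) ✓  (o4,f3,a1)→signed(a1,f3) ✓  (o4,f3,a3)→signed(a3,f3) ✓  (o5,f2,a2)→signed(a2,f2) ✓  (o5,f2,a4)→signed(a4,f2) ✗  (o5,f4,a2)→signed(a2,f4) ✓  (o5,f4,a3)→signed(a3,f4) ✓  (o5,f4,a4)→signed(a4,f4) ✓
Counterexamples (restrictor triples failing the scope): 1.

1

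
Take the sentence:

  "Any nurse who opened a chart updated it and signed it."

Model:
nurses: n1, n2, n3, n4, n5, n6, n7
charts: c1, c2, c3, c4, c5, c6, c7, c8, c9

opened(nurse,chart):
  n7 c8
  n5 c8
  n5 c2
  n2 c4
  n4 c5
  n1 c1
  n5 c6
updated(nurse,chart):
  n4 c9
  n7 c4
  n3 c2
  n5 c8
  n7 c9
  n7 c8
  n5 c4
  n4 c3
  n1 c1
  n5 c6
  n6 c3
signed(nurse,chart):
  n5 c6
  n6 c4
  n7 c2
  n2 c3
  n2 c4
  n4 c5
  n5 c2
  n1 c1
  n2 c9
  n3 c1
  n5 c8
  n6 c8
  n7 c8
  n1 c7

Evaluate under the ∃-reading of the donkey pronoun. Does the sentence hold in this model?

"it" takes "a chart" as antecedent — a donkey pronoun bound across the clause boundary.
Weak reading: every nurse n with some opened-chart has at least one opened-chart c such that updated(n,c) ∧ signed(n,c).
Per nurse: n1:✓  n2:✗  n4:✗  n5:✓  n7:✓
n2 has no witness among its opened-charts.

False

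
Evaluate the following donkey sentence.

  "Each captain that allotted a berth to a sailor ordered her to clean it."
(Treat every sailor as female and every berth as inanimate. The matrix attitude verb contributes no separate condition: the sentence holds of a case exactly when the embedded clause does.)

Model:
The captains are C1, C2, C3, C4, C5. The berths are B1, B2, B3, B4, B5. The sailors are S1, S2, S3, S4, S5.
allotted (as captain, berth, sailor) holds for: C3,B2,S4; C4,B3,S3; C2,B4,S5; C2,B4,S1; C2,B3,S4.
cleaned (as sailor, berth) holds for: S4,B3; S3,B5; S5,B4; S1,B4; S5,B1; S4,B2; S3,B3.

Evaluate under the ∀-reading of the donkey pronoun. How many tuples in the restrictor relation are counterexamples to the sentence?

"her" takes "a sailor" as antecedent and "it" takes "a berth"; both are donkey pronouns co-varying with the restrictor.
Strong reading: for every (c,b,s) with allotted(c,b,s), cleaned(s,b).
Restrictor triples: (C2,B3,S4)→cleaned(S4,B3) ✓  (C2,B4,S1)→cleaned(S1,B4) ✓  (C2,B4,S5)→cleaned(S5,B4) ✓  (C3,B2,S4)→cleaned(S4,B2) ✓  (C4,B3,S3)→cleaned(S3,B3) ✓
Counterexamples (restrictor triples failing the scope): 0.

0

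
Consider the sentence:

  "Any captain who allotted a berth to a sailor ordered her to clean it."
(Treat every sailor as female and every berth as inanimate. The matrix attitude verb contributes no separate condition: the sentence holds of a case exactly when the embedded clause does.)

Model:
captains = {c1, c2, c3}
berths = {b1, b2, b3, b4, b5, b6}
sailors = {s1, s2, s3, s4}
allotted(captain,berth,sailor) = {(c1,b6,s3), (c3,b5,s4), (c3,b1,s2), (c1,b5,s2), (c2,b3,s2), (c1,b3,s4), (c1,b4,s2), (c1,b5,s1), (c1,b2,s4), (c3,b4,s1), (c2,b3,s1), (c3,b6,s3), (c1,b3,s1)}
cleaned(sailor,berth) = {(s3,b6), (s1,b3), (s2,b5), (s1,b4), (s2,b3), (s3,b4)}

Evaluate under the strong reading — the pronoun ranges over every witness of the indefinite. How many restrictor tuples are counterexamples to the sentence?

6

"her" takes "a sailor" as antecedent and "it" takes "a berth"; both are donkey pronouns co-varying with the restrictor.
Strong reading: for every (c,b,s) with allotted(c,b,s), cleaned(s,b).
Restrictor triples: (c1,b2,s4)→cleaned(s4,b2) ✗  (c1,b3,s1)→cleaned(s1,b3) ✓  (c1,b3,s4)→cleaned(s4,b3) ✗  (c1,b4,s2)→cleaned(s2,b4) ✗  (c1,b5,s1)→cleaned(s1,b5) ✗  (c1,b5,s2)→cleaned(s2,b5) ✓  (c1,b6,s3)→cleaned(s3,b6) ✓  (c2,b3,s1)→cleaned(s1,b3) ✓  (c2,b3,s2)→cleaned(s2,b3) ✓  (c3,b1,s2)→cleaned(s2,b1) ✗  (c3,b4,s1)→cleaned(s1,b4) ✓  (c3,b5,s4)→cleaned(s4,b5) ✗  (c3,b6,s3)→cleaned(s3,b6) ✓
Counterexamples (restrictor triples failing the scope): 6.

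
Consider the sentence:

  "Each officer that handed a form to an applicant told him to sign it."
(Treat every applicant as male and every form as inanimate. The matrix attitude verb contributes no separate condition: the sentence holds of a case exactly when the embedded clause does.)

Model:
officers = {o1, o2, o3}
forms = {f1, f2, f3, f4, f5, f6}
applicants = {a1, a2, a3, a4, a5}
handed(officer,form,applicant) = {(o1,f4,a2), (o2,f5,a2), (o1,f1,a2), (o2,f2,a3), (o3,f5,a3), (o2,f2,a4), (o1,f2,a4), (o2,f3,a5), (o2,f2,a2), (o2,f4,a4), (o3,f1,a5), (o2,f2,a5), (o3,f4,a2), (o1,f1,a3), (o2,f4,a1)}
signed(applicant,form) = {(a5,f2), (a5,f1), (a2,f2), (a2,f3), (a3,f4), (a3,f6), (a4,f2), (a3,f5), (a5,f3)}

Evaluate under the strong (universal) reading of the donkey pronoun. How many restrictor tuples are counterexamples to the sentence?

8

"him" takes "an applicant" as antecedent and "it" takes "a form"; both are donkey pronouns co-varying with the restrictor.
Strong reading: for every (o,f,a) with handed(o,f,a), signed(a,f).
Restrictor triples: (o1,f1,a2)→signed(a2,f1) ✗  (o1,f1,a3)→signed(a3,f1) ✗  (o1,f2,a4)→signed(a4,f2) ✓  (o1,f4,a2)→signed(a2,f4) ✗  (o2,f2,a2)→signed(a2,f2) ✓  (o2,f2,a3)→signed(a3,f2) ✗  (o2,f2,a4)→signed(a4,f2) ✓  (o2,f2,a5)→signed(a5,f2) ✓  (o2,f3,a5)→signed(a5,f3) ✓  (o2,f4,a1)→signed(a1,f4) ✗  (o2,f4,a4)→signed(a4,f4) ✗  (o2,f5,a2)→signed(a2,f5) ✗  (o3,f1,a5)→signed(a5,f1) ✓  (o3,f4,a2)→signed(a2,f4) ✗  (o3,f5,a3)→signed(a3,f5) ✓
Counterexamples (restrictor triples failing the scope): 8.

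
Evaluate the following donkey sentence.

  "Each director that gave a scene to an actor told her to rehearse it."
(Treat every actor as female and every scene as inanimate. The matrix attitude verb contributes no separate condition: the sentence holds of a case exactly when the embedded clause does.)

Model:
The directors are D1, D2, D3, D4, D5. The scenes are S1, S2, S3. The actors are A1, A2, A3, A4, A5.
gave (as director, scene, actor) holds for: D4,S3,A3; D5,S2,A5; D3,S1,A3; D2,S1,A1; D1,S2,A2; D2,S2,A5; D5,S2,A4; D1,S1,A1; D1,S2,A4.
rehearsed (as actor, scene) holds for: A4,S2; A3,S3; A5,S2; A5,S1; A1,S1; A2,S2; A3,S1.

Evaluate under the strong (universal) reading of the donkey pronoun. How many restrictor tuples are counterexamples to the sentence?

"her" takes "an actor" as antecedent and "it" takes "a scene"; both are donkey pronouns co-varying with the restrictor.
Strong reading: for every (d,s,a) with gave(d,s,a), rehearsed(a,s).
Restrictor triples: (D1,S1,A1)→rehearsed(A1,S1) ✓  (D1,S2,A2)→rehearsed(A2,S2) ✓  (D1,S2,A4)→rehearsed(A4,S2) ✓  (D2,S1,A1)→rehearsed(A1,S1) ✓  (D2,S2,A5)→rehearsed(A5,S2) ✓  (D3,S1,A3)→rehearsed(A3,S1) ✓  (D4,S3,A3)→rehearsed(A3,S3) ✓  (D5,S2,A4)→rehearsed(A4,S2) ✓  (D5,S2,A5)→rehearsed(A5,S2) ✓
Counterexamples (restrictor triples failing the scope): 0.

0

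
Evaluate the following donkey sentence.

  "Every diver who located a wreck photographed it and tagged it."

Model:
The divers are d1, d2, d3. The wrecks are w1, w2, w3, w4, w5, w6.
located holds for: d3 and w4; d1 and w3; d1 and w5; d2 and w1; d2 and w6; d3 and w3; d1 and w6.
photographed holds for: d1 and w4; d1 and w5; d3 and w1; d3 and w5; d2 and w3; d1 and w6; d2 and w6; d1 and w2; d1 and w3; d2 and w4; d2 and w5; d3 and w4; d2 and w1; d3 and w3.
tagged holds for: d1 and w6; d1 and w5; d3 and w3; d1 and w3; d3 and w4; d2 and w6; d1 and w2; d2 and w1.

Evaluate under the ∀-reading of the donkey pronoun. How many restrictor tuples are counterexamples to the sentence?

0

"it" takes "a wreck" as antecedent — a donkey pronoun bound across the clause boundary.
Strong reading: for every (d,w) with located(d,w), photographed(d,w) ∧ tagged(d,w).
Restrictor pairs: (d1,w3) ✓  (d1,w5) ✓  (d1,w6) ✓  (d2,w1) ✓  (d2,w6) ✓  (d3,w3) ✓  (d3,w4) ✓
Counterexamples (restrictor pairs failing the scope): 0.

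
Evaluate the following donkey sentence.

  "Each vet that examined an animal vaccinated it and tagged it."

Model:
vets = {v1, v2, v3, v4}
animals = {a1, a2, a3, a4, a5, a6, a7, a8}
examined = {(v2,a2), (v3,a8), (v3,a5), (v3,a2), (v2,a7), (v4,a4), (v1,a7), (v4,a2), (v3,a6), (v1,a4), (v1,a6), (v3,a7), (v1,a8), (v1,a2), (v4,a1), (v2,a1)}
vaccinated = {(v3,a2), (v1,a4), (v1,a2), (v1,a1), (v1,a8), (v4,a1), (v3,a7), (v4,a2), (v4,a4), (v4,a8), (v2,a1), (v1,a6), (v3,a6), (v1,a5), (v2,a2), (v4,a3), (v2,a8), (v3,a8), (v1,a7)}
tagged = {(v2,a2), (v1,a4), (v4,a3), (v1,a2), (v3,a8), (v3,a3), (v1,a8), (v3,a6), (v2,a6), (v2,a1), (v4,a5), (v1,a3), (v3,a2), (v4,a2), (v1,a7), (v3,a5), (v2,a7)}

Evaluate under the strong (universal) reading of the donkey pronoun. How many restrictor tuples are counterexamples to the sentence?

6

"it" takes "an animal" as antecedent — a donkey pronoun bound across the clause boundary.
Strong reading: for every (v,a) with examined(v,a), vaccinated(v,a) ∧ tagged(v,a).
Restrictor pairs: (v1,a2) ✓  (v1,a4) ✓  (v1,a6) ✗  (v1,a7) ✓  (v1,a8) ✓  (v2,a1) ✓  (v2,a2) ✓  (v2,a7) ✗  (v3,a2) ✓  (v3,a5) ✗  (v3,a6) ✓  (v3,a7) ✗  (v3,a8) ✓  (v4,a1) ✗  (v4,a2) ✓  (v4,a4) ✗
Counterexamples (restrictor pairs failing the scope): 6.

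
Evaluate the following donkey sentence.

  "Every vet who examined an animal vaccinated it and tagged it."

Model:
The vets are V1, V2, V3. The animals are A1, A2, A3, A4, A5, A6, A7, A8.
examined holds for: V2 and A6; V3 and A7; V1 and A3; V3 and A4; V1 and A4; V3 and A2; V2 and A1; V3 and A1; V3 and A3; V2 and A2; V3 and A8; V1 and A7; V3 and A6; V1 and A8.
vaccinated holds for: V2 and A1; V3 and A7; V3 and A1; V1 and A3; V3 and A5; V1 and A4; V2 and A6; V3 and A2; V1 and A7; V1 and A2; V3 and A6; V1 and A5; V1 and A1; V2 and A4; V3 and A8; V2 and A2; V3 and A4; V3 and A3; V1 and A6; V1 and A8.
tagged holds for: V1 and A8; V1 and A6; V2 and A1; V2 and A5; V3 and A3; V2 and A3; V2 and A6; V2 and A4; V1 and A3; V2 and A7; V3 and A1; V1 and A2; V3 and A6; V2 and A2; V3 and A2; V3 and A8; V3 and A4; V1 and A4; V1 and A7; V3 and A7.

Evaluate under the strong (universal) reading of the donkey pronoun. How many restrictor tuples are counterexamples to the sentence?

0

"it" takes "an animal" as antecedent — a donkey pronoun bound across the clause boundary.
Strong reading: for every (v,a) with examined(v,a), vaccinated(v,a) ∧ tagged(v,a).
Restrictor pairs: (V1,A3) ✓  (V1,A4) ✓  (V1,A7) ✓  (V1,A8) ✓  (V2,A1) ✓  (V2,A2) ✓  (V2,A6) ✓  (V3,A1) ✓  (V3,A2) ✓  (V3,A3) ✓  (V3,A4) ✓  (V3,A6) ✓  (V3,A7) ✓  (V3,A8) ✓
Counterexamples (restrictor pairs failing the scope): 0.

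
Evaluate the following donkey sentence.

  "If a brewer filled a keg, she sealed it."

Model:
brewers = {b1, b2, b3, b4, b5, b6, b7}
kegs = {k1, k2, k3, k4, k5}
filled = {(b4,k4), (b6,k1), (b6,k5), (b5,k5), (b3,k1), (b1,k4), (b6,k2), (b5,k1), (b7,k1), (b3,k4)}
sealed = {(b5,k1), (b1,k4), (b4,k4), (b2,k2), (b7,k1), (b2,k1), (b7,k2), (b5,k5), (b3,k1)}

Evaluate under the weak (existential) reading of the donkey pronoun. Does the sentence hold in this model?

False

"it" takes "a keg" as antecedent — a donkey pronoun bound across the clause boundary.
Weak reading: every brewer b with some filled-keg has at least one filled-keg k such that sealed(b,k).
Per brewer: b1:✓  b3:✓  b4:✓  b5:✓  b6:✗  b7:✓
b6 has no witness among its filled-kegs.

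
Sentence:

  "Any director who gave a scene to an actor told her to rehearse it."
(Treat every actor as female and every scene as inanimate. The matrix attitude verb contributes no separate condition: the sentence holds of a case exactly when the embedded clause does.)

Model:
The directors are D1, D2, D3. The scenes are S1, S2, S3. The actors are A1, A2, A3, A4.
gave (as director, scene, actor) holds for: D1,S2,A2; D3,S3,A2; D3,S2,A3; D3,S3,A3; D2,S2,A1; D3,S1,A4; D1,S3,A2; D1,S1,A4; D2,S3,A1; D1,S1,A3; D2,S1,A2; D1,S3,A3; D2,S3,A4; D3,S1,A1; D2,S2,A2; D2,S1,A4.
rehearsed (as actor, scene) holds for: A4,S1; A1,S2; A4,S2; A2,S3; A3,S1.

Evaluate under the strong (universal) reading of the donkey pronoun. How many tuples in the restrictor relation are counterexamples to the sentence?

9

"her" takes "an actor" as antecedent and "it" takes "a scene"; both are donkey pronouns co-varying with the restrictor.
Strong reading: for every (d,s,a) with gave(d,s,a), rehearsed(a,s).
Restrictor triples: (D1,S1,A3)→rehearsed(A3,S1) ✓  (D1,S1,A4)→rehearsed(A4,S1) ✓  (D1,S2,A2)→rehearsed(A2,S2) ✗  (D1,S3,A2)→rehearsed(A2,S3) ✓  (D1,S3,A3)→rehearsed(A3,S3) ✗  (D2,S1,A2)→rehearsed(A2,S1) ✗  (D2,S1,A4)→rehearsed(A4,S1) ✓  (D2,S2,A1)→rehearsed(A1,S2) ✓  (D2,S2,A2)→rehearsed(A2,S2) ✗  (D2,S3,A1)→rehearsed(A1,S3) ✗  (D2,S3,A4)→rehearsed(A4,S3) ✗  (D3,S1,A1)→rehearsed(A1,S1) ✗  (D3,S1,A4)→rehearsed(A4,S1) ✓  (D3,S2,A3)→rehearsed(A3,S2) ✗  (D3,S3,A2)→rehearsed(A2,S3) ✓  (D3,S3,A3)→rehearsed(A3,S3) ✗
Counterexamples (restrictor triples failing the scope): 9.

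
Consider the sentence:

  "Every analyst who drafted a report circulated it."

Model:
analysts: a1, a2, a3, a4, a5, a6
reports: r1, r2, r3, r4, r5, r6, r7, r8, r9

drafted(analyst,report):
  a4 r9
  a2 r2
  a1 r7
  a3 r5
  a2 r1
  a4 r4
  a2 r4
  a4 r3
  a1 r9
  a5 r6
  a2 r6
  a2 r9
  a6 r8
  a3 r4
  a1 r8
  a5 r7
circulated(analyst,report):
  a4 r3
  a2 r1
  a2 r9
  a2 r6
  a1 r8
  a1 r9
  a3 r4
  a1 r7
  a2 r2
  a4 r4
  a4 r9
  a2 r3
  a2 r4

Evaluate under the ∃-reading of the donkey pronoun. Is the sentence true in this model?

False

"it" takes "a report" as antecedent — a donkey pronoun bound across the clause boundary.
Weak reading: every analyst a with some drafted-report has at least one drafted-report r such that circulated(a,r).
Per analyst: a1:✓  a2:✓  a3:✓  a4:✓  a5:✗  a6:✗
a5 has no witness among its drafted-reports.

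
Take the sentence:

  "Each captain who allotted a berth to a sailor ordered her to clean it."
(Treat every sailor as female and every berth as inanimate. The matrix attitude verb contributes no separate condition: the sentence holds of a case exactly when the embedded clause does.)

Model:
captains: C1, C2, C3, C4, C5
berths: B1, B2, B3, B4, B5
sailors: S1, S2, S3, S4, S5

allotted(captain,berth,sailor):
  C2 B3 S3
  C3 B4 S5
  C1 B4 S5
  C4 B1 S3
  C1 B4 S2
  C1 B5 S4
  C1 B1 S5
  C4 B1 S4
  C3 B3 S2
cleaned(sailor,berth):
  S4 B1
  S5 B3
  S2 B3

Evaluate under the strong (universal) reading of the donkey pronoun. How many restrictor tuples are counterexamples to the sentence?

"her" takes "a sailor" as antecedent and "it" takes "a berth"; both are donkey pronouns co-varying with the restrictor.
Strong reading: for every (c,b,s) with allotted(c,b,s), cleaned(s,b).
Restrictor triples: (C1,B1,S5)→cleaned(S5,B1) ✗  (C1,B4,S2)→cleaned(S2,B4) ✗  (C1,B4,S5)→cleaned(S5,B4) ✗  (C1,B5,S4)→cleaned(S4,B5) ✗  (C2,B3,S3)→cleaned(S3,B3) ✗  (C3,B3,S2)→cleaned(S2,B3) ✓  (C3,B4,S5)→cleaned(S5,B4) ✗  (C4,B1,S3)→cleaned(S3,B1) ✗  (C4,B1,S4)→cleaned(S4,B1) ✓
Counterexamples (restrictor triples failing the scope): 7.

7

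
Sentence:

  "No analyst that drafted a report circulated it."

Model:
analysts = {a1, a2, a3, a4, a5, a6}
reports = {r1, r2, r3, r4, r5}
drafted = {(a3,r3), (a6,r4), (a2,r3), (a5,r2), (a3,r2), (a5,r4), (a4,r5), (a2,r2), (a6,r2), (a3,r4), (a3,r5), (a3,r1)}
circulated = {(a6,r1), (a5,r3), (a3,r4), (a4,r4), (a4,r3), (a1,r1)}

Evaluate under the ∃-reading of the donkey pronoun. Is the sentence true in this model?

False

"it" takes "a report" as antecedent — a donkey pronoun bound across the clause boundary.
Truth condition: for no (a,r) with drafted(a,r) does circulated(a,r) hold.
Restrictor pairs — does the scope hold? (a2,r2):fails  (a2,r3):fails  (a3,r1):fails  (a3,r2):fails  (a3,r3):fails  (a3,r4):holds  (a3,r5):fails  (a4,r5):fails  (a5,r2):fails  (a5,r4):fails  (a6,r2):fails  (a6,r4):fails
Scope holds for 1 pair(s), so the sentence is false.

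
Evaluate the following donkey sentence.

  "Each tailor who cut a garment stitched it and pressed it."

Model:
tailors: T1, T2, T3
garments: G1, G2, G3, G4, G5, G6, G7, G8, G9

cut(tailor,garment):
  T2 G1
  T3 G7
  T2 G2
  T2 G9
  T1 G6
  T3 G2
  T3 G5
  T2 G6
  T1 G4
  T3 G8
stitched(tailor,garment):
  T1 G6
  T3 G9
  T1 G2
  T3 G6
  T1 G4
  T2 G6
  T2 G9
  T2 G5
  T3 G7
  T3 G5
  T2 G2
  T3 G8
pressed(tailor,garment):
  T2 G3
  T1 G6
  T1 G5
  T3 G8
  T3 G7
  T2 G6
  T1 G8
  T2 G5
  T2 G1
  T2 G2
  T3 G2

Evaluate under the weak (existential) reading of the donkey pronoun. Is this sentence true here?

"it" takes "a garment" as antecedent — a donkey pronoun bound across the clause boundary.
Weak reading: every tailor t with some cut-garment has at least one cut-garment g such that stitched(t,g) ∧ pressed(t,g).
Per tailor: T1:✓  T2:✓  T3:✓
Every tailor in the restrictor has a witness.

True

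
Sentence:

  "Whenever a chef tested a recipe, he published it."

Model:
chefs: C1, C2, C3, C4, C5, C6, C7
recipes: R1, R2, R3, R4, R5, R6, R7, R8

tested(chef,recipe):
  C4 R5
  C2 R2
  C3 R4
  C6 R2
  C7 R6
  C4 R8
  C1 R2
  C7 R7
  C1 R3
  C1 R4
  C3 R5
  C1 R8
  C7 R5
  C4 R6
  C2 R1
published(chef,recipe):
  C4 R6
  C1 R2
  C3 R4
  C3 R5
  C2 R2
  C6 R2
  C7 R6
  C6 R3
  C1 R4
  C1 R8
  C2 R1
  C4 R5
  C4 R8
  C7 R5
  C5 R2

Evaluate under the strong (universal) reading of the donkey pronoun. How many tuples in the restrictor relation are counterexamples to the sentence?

"it" takes "a recipe" as antecedent — a donkey pronoun bound across the clause boundary.
Strong reading: for every (c,r) with tested(c,r), published(c,r).
Restrictor pairs: (C1,R2) ✓  (C1,R3) ✗  (C1,R4) ✓  (C1,R8) ✓  (C2,R1) ✓  (C2,R2) ✓  (C3,R4) ✓  (C3,R5) ✓  (C4,R5) ✓  (C4,R6) ✓  (C4,R8) ✓  (C6,R2) ✓  (C7,R5) ✓  (C7,R6) ✓  (C7,R7) ✗
Counterexamples (restrictor pairs failing the scope): 2.

2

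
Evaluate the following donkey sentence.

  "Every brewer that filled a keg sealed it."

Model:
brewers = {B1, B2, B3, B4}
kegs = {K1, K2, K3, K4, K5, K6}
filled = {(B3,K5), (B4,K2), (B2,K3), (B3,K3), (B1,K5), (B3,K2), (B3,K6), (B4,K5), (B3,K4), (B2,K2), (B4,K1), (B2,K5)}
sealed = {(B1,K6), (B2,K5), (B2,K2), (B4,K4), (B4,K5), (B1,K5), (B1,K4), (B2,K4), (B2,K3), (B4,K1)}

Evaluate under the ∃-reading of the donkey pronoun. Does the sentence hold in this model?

"it" takes "a keg" as antecedent — a donkey pronoun bound across the clause boundary.
Weak reading: every brewer b with some filled-keg has at least one filled-keg k such that sealed(b,k).
Per brewer: B1:✓  B2:✓  B3:✗  B4:✓
B3 has no witness among its filled-kegs.

False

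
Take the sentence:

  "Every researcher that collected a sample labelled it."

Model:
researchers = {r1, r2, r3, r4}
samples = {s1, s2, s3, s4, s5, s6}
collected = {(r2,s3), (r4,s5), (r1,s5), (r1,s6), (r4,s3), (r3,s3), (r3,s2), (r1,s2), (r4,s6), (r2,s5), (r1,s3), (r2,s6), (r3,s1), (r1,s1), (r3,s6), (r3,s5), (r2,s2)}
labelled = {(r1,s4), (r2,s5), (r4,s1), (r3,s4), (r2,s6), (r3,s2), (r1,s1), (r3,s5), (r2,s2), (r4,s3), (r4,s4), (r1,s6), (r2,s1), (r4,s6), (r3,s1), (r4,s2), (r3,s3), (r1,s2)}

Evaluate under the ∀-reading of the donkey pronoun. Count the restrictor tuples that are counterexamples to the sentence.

5

"it" takes "a sample" as antecedent — a donkey pronoun bound across the clause boundary.
Strong reading: for every (r,s) with collected(r,s), labelled(r,s).
Restrictor pairs: (r1,s1) ✓  (r1,s2) ✓  (r1,s3) ✗  (r1,s5) ✗  (r1,s6) ✓  (r2,s2) ✓  (r2,s3) ✗  (r2,s5) ✓  (r2,s6) ✓  (r3,s1) ✓  (r3,s2) ✓  (r3,s3) ✓  (r3,s5) ✓  (r3,s6) ✗  (r4,s3) ✓  (r4,s5) ✗  (r4,s6) ✓
Counterexamples (restrictor pairs failing the scope): 5.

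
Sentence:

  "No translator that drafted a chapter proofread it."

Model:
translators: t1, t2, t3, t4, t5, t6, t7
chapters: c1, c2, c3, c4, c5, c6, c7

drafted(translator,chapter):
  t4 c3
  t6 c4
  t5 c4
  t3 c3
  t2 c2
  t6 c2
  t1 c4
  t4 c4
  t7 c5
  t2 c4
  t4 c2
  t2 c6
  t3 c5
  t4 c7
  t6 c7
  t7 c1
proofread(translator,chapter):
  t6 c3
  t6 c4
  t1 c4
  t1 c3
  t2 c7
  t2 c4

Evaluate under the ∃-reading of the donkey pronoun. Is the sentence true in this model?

False

"it" takes "a chapter" as antecedent — a donkey pronoun bound across the clause boundary.
Truth condition: for no (t,c) with drafted(t,c) does proofread(t,c) hold.
Restrictor pairs — does the scope hold? (t1,c4):holds  (t2,c2):fails  (t2,c4):holds  (t2,c6):fails  (t3,c3):fails  (t3,c5):fails  (t4,c2):fails  (t4,c3):fails  (t4,c4):fails  (t4,c7):fails  (t5,c4):fails  (t6,c2):fails  (t6,c4):holds  (t6,c7):fails  (t7,c1):fails  (t7,c5):fails
Scope holds for 3 pair(s), so the sentence is false.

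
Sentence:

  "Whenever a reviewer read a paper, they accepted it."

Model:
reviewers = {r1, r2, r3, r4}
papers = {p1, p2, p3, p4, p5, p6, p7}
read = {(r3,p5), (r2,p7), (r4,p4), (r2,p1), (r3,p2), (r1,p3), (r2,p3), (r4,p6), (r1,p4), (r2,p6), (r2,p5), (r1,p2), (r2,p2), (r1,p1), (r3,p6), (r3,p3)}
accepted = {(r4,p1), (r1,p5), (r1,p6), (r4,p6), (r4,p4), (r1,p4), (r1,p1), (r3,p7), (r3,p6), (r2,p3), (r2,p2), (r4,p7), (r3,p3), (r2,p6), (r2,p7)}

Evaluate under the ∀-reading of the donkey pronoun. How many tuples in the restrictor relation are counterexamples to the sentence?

6

"it" takes "a paper" as antecedent — a donkey pronoun bound across the clause boundary.
Strong reading: for every (r,p) with read(r,p), accepted(r,p).
Restrictor pairs: (r1,p1) ✓  (r1,p2) ✗  (r1,p3) ✗  (r1,p4) ✓  (r2,p1) ✗  (r2,p2) ✓  (r2,p3) ✓  (r2,p5) ✗  (r2,p6) ✓  (r2,p7) ✓  (r3,p2) ✗  (r3,p3) ✓  (r3,p5) ✗  (r3,p6) ✓  (r4,p4) ✓  (r4,p6) ✓
Counterexamples (restrictor pairs failing the scope): 6.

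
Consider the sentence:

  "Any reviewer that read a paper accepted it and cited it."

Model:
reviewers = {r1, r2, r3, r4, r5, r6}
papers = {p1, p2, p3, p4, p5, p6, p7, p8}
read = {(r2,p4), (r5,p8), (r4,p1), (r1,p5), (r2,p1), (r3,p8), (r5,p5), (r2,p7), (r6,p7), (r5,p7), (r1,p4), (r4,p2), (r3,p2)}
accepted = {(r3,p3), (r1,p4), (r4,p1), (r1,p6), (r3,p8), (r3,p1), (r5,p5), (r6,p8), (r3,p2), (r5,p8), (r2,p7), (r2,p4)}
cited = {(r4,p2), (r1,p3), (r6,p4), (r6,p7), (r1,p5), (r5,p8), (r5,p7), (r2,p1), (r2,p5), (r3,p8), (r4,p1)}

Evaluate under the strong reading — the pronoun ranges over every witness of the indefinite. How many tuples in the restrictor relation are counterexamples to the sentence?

10

"it" takes "a paper" as antecedent — a donkey pronoun bound across the clause boundary.
Strong reading: for every (r,p) with read(r,p), accepted(r,p) ∧ cited(r,p).
Restrictor pairs: (r1,p4) ✗  (r1,p5) ✗  (r2,p1) ✗  (r2,p4) ✗  (r2,p7) ✗  (r3,p2) ✗  (r3,p8) ✓  (r4,p1) ✓  (r4,p2) ✗  (r5,p5) ✗  (r5,p7) ✗  (r5,p8) ✓  (r6,p7) ✗
Counterexamples (restrictor pairs failing the scope): 10.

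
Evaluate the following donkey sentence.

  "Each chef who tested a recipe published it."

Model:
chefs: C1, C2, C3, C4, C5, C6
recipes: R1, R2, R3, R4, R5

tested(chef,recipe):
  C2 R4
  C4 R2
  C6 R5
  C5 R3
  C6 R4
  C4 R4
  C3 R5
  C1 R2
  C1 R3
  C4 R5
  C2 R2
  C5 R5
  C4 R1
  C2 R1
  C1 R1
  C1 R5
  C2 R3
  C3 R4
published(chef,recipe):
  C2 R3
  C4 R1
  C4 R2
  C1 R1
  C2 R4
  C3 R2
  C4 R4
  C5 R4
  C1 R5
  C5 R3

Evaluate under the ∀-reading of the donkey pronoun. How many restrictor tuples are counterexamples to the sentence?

"it" takes "a recipe" as antecedent — a donkey pronoun bound across the clause boundary.
Strong reading: for every (c,r) with tested(c,r), published(c,r).
Restrictor pairs: (C1,R1) ✓  (C1,R2) ✗  (C1,R3) ✗  (C1,R5) ✓  (C2,R1) ✗  (C2,R2) ✗  (C2,R3) ✓  (C2,R4) ✓  (C3,R4) ✗  (C3,R5) ✗  (C4,R1) ✓  (C4,R2) ✓  (C4,R4) ✓  (C4,R5) ✗  (C5,R3) ✓  (C5,R5) ✗  (C6,R4) ✗  (C6,R5) ✗
Counterexamples (restrictor pairs failing the scope): 10.

10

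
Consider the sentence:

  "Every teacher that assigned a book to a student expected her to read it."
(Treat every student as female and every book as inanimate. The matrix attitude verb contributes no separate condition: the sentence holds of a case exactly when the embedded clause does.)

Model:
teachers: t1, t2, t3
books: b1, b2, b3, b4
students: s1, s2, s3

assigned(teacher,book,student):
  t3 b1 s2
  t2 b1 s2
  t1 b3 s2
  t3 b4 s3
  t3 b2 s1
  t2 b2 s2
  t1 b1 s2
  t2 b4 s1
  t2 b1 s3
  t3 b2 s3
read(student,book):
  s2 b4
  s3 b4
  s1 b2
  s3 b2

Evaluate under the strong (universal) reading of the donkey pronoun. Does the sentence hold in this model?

False

"her" takes "a student" as antecedent and "it" takes "a book"; both are donkey pronouns co-varying with the restrictor.
Strong reading: for every (t,b,s) with assigned(t,b,s), read(s,b).
Restrictor triples: (t1,b1,s2)→read(s2,b1) ✗  (t1,b3,s2)→read(s2,b3) ✗  (t2,b1,s2)→read(s2,b1) ✗  (t2,b1,s3)→read(s3,b1) ✗  (t2,b2,s2)→read(s2,b2) ✗  (t2,b4,s1)→read(s1,b4) ✗  (t3,b1,s2)→read(s2,b1) ✗  (t3,b2,s1)→read(s1,b2) ✓  (t3,b2,s3)→read(s3,b2) ✓  (t3,b4,s3)→read(s3,b4) ✓
Counterexample: (t1,b1,s2) — read(s2,b1) does not hold.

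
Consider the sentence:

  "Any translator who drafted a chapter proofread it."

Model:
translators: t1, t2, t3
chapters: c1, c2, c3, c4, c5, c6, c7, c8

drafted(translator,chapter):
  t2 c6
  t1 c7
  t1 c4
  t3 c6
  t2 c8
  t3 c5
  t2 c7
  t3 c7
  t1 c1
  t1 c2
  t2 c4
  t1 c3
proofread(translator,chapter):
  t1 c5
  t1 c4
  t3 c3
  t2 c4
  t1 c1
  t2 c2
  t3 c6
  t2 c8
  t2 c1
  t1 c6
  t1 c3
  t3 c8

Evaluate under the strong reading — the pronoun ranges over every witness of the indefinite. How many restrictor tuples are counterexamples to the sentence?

6

"it" takes "a chapter" as antecedent — a donkey pronoun bound across the clause boundary.
Strong reading: for every (t,c) with drafted(t,c), proofread(t,c).
Restrictor pairs: (t1,c1) ✓  (t1,c2) ✗  (t1,c3) ✓  (t1,c4) ✓  (t1,c7) ✗  (t2,c4) ✓  (t2,c6) ✗  (t2,c7) ✗  (t2,c8) ✓  (t3,c5) ✗  (t3,c6) ✓  (t3,c7) ✗
Counterexamples (restrictor pairs failing the scope): 6.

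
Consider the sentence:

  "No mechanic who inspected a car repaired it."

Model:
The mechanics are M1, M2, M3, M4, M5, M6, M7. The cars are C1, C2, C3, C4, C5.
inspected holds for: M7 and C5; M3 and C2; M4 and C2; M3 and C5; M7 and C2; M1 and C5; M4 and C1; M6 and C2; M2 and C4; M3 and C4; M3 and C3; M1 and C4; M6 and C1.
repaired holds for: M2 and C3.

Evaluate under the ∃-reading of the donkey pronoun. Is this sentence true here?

"it" takes "a car" as antecedent — a donkey pronoun bound across the clause boundary.
Truth condition: for no (m,c) with inspected(m,c) does repaired(m,c) hold.
Restrictor pairs — does the scope hold? (M1,C4):fails  (M1,C5):fails  (M2,C4):fails  (M3,C2):fails  (M3,C3):fails  (M3,C4):fails  (M3,C5):fails  (M4,C1):fails  (M4,C2):fails  (M6,C1):fails  (M6,C2):fails  (M7,C2):fails  (M7,C5):fails
Scope holds for no restrictor pair, so the sentence is true.

True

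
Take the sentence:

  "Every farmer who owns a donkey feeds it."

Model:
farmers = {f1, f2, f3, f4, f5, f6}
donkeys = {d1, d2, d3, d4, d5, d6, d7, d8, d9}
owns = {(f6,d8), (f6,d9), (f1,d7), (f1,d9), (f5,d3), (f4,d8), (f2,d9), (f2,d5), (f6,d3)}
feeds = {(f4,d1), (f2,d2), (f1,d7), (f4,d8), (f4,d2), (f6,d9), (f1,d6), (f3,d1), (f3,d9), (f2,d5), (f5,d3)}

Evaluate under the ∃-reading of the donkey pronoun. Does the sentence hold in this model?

True

"it" takes "a donkey" as antecedent — a donkey pronoun bound across the clause boundary.
Weak reading: every farmer f with some owns-donkey has at least one owns-donkey d such that feeds(f,d).
Per farmer: f1:✓  f2:✓  f4:✓  f5:✓  f6:✓
Every farmer in the restrictor has a witness.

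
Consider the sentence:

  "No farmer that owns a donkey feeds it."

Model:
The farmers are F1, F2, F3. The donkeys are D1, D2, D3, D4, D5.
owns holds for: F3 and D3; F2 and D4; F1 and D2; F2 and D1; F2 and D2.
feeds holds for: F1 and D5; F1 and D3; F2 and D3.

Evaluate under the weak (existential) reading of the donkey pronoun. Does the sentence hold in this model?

True

"it" takes "a donkey" as antecedent — a donkey pronoun bound across the clause boundary.
Truth condition: for no (f,d) with owns(f,d) does feeds(f,d) hold.
Restrictor pairs — does the scope hold? (F1,D2):fails  (F2,D1):fails  (F2,D2):fails  (F2,D4):fails  (F3,D3):fails
Scope holds for no restrictor pair, so the sentence is true.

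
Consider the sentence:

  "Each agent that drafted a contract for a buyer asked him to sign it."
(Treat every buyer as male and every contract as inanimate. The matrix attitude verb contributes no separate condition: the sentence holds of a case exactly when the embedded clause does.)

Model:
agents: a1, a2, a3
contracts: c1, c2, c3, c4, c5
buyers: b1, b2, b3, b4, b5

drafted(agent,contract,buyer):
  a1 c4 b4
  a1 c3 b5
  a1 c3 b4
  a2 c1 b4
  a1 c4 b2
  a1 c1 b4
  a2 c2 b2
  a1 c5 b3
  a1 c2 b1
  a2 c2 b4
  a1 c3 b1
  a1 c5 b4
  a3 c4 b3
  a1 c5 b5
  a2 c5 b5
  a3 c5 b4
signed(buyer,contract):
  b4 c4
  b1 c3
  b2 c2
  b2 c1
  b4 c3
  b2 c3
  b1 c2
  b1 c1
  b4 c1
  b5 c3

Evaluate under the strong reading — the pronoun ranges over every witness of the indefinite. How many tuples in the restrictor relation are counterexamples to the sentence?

8

"him" takes "a buyer" as antecedent and "it" takes "a contract"; both are donkey pronouns co-varying with the restrictor.
Strong reading: for every (a,c,b) with drafted(a,c,b), signed(b,c).
Restrictor triples: (a1,c1,b4)→signed(b4,c1) ✓  (a1,c2,b1)→signed(b1,c2) ✓  (a1,c3,b1)→signed(b1,c3) ✓  (a1,c3,b4)→signed(b4,c3) ✓  (a1,c3,b5)→signed(b5,c3) ✓  (a1,c4,b2)→signed(b2,c4) ✗  (a1,c4,b4)→signed(b4,c4) ✓  (a1,c5,b3)→signed(b3,c5) ✗  (a1,c5,b4)→signed(b4,c5) ✗  (a1,c5,b5)→signed(b5,c5) ✗  (a2,c1,b4)→signed(b4,c1) ✓  (a2,c2,b2)→signed(b2,c2) ✓  (a2,c2,b4)→signed(b4,c2) ✗  (a2,c5,b5)→signed(b5,c5) ✗  (a3,c4,b3)→signed(b3,c4) ✗  (a3,c5,b4)→signed(b4,c5) ✗
Counterexamples (restrictor triples failing the scope): 8.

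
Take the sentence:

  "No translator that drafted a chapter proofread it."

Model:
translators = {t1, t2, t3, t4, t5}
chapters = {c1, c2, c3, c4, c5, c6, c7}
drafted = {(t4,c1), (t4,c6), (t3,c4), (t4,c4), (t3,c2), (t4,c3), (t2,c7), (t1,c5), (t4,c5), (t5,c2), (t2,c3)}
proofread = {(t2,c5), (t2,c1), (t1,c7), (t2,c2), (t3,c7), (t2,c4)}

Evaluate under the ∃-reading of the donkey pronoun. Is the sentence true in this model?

True

"it" takes "a chapter" as antecedent — a donkey pronoun bound across the clause boundary.
Truth condition: for no (t,c) with drafted(t,c) does proofread(t,c) hold.
Restrictor pairs — does the scope hold? (t1,c5):fails  (t2,c3):fails  (t2,c7):fails  (t3,c2):fails  (t3,c4):fails  (t4,c1):fails  (t4,c3):fails  (t4,c4):fails  (t4,c5):fails  (t4,c6):fails  (t5,c2):fails
Scope holds for no restrictor pair, so the sentence is true.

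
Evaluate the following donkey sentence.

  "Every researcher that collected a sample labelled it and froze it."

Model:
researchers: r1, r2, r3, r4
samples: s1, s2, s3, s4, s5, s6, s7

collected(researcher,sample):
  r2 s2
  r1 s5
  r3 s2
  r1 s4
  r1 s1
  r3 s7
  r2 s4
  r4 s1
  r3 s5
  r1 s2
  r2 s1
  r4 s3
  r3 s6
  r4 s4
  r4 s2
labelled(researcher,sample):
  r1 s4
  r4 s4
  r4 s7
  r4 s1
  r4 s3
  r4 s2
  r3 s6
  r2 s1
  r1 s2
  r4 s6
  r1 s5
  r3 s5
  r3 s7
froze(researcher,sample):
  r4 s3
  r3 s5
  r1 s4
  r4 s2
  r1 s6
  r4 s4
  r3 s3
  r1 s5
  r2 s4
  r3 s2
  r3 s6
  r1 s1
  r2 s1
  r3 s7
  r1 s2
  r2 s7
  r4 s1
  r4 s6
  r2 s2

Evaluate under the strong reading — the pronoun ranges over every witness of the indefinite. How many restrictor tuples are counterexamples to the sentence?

"it" takes "a sample" as antecedent — a donkey pronoun bound across the clause boundary.
Strong reading: for every (r,s) with collected(r,s), labelled(r,s) ∧ froze(r,s).
Restrictor pairs: (r1,s1) ✗  (r1,s2) ✓  (r1,s4) ✓  (r1,s5) ✓  (r2,s1) ✓  (r2,s2) ✗  (r2,s4) ✗  (r3,s2) ✗  (r3,s5) ✓  (r3,s6) ✓  (r3,s7) ✓  (r4,s1) ✓  (r4,s2) ✓  (r4,s3) ✓  (r4,s4) ✓
Counterexamples (restrictor pairs failing the scope): 4.

4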